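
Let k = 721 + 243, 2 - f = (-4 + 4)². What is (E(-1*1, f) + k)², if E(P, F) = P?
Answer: 927369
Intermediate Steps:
f = 2 (f = 2 - (-4 + 4)² = 2 - 1*0² = 2 - 1*0 = 2 + 0 = 2)
k = 964
(E(-1*1, f) + k)² = (-1*1 + 964)² = (-1 + 964)² = 963² = 927369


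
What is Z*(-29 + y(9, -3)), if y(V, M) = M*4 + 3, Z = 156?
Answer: -5928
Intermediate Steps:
y(V, M) = 3 + 4*M (y(V, M) = 4*M + 3 = 3 + 4*M)
Z*(-29 + y(9, -3)) = 156*(-29 + (3 + 4*(-3))) = 156*(-29 + (3 - 12)) = 156*(-29 - 9) = 156*(-38) = -5928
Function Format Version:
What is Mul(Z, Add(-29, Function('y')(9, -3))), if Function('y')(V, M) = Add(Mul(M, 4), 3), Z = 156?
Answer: -5928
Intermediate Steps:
Function('y')(V, M) = Add(3, Mul(4, M)) (Function('y')(V, M) = Add(Mul(4, M), 3) = Add(3, Mul(4, M)))
Mul(Z, Add(-29, Function('y')(9, -3))) = Mul(156, Add(-29, Add(3, Mul(4, -3)))) = Mul(156, Add(-29, Add(3, -12))) = Mul(156, Add(-29, -9)) = Mul(156, -38) = -5928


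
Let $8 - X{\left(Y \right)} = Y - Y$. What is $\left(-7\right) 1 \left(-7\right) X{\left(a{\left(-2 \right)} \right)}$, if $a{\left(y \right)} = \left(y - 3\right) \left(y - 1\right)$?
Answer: $392$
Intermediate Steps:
$a{\left(y \right)} = \left(-1 + y\right) \left(-3 + y\right)$ ($a{\left(y \right)} = \left(-3 + y\right) \left(-1 + y\right) = \left(-1 + y\right) \left(-3 + y\right)$)
$X{\left(Y \right)} = 8$ ($X{\left(Y \right)} = 8 - \left(Y - Y\right) = 8 - 0 = 8 + 0 = 8$)
$\left(-7\right) 1 \left(-7\right) X{\left(a{\left(-2 \right)} \right)} = \left(-7\right) 1 \left(-7\right) 8 = \left(-7\right) \left(-7\right) 8 = 49 \cdot 8 = 392$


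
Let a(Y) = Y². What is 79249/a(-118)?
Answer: 79249/13924 ≈ 5.6915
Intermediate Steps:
79249/a(-118) = 79249/((-118)²) = 79249/13924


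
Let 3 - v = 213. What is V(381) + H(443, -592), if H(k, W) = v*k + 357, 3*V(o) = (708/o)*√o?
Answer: -92673 + 236*√381/381 ≈ -92661.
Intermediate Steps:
v = -210 (v = 3 - 1*213 = 3 - 213 = -210)
V(o) = 236/√o (V(o) = ((708/o)*√o)/3 = (708/√o)/3 = 236/√o)
H(k, W) = 357 - 210*k (H(k, W) = -210*k + 357 = 357 - 210*k)
V(381) + H(443, -592) = 236/√381 + (357 - 210*443) = 236*(√381/381) + (357 - 93030) = 236*√381/381 - 92673 = -92673 + 236*√381/381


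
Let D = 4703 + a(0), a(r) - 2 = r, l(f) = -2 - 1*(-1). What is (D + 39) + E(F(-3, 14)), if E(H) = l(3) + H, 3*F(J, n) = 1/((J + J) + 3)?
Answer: 42686/9 ≈ 4742.9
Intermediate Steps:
l(f) = -1 (l(f) = -2 + 1 = -1)
a(r) = 2 + r
D = 4705 (D = 4703 + (2 + 0) = 4703 + 2 = 4705)
F(J, n) = 1/(3*(3 + 2*J)) (F(J, n) = 1/(3*((J + J) + 3)) = 1/(3*(2*J + 3)) = 1/(3*(3 + 2*J)))
E(H) = -1 + H
(D + 39) + E(F(-3, 14)) = (4705 + 39) + (-1 + 1/(3*(3 + 2*(-3)))) = 4744 + (-1 + 1/(3*(3 - 6))) = 4744 + (-1 + (⅓)/(-3)) = 4744 + (-1 + (⅓)*(-⅓)) = 4744 + (-1 - ⅑) = 4744 - 10/9 = 42686/9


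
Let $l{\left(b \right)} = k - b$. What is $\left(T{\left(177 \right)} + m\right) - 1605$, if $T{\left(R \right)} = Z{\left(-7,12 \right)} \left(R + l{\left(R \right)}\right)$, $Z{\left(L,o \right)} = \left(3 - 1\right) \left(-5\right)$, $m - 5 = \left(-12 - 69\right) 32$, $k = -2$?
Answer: $-4172$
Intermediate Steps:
$m = -2587$ ($m = 5 + \left(-12 - 69\right) 32 = 5 - 2592 = -2587$)
$l{\left(b \right)} = -2 - b$
$Z{\left(L,o \right)} = -10$ ($Z{\left(L,o \right)} = 2 \left(-5\right) = -10$)
$T{\left(R \right)} = 20$ ($T{\left(R \right)} = - 10 \left(R - \left(2 + R\right)\right) = \left(-10\right) \left(-2\right) = 20$)
$\left(T{\left(177 \right)} + m\right) - 1605 = \left(20 - 2587\right) - 1605 = -2567 - 1605 = -4172$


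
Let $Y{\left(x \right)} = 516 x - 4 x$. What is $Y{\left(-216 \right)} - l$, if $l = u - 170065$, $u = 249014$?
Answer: $-189541$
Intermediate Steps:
$Y{\left(x \right)} = 512 x$
$l = 78949$ ($l = 249014 - 170065 = 78949$)
$Y{\left(-216 \right)} - l = 512 \left(-216\right) - 78949 = -110592 - 78949 = -189541$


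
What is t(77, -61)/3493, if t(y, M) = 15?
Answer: 15/3493 ≈ 0.0042943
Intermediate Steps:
t(77, -61)/3493 = 15/3493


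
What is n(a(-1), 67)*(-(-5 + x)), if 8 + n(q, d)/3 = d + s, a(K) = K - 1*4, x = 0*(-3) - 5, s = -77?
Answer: -540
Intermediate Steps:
x = -5 (x = 0 - 5 = -5)
a(K) = -4 + K (a(K) = K - 4 = -4 + K)
n(q, d) = -255 + 3*d (n(q, d) = -24 + 3*(d - 77) = -24 + 3*(-77 + d) = -24 + (-231 + 3*d) = -255 + 3*d)
n(a(-1), 67)*(-(-5 + x)) = (-255 + 3*67)*(-(-5 - 5)) = (-255 + 201)*(-1*(-10)) = -54*10 = -540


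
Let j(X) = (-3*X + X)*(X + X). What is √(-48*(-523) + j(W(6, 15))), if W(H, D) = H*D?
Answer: 8*I*√114 ≈ 85.417*I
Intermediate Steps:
W(H, D) = D*H
j(X) = -4*X² (j(X) = (-2*X)*(2*X) = -4*X²)
√(-48*(-523) + j(W(6, 15))) = √(-48*(-523) - 4*(15*6)²) = √(25104 - 4*90²) = √(25104 - 4*8100) = √(25104 - 32400) = √(-7296) = 8*I*√114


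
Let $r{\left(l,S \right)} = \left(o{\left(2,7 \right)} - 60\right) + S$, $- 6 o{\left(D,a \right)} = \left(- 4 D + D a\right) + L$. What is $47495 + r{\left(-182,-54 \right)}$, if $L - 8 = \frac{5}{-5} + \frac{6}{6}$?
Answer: $\frac{142136}{3} \approx 47379.0$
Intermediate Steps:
$L = 8$ ($L = 8 + \left(\frac{5}{-5} + \frac{6}{6}\right) = 8 + \left(5 \left(- \frac{1}{5}\right) + 6 \cdot \frac{1}{6}\right) = 8 + \left(-1 + 1\right) = 8 + 0 = 8$)
$o{\left(D,a \right)} = - \frac{4}{3} + \frac{2 D}{3} - \frac{D a}{6}$ ($o{\left(D,a \right)} = - \frac{\left(- 4 D + D a\right) + 8}{6} = - \frac{8 - 4 D + D a}{6} = - \frac{4}{3} + \frac{2 D}{3} - \frac{D a}{6}$)
$r{\left(l,S \right)} = - \frac{187}{3} + S$ ($r{\left(l,S \right)} = \left(\left(- \frac{4}{3} + \frac{2}{3} \cdot 2 - \frac{1}{3} \cdot 7\right) - 60\right) + S = \left(\left(- \frac{4}{3} + \frac{4}{3} - \frac{7}{3}\right) - 60\right) + S = \left(- \frac{7}{3} - 60\right) + S = - \frac{187}{3} + S$)
$47495 + r{\left(-182,-54 \right)} = 47495 - \frac{349}{3} = \frac{142136}{3}$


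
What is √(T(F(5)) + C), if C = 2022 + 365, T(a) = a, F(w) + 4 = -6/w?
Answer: √59545/5 ≈ 48.804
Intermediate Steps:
F(w) = -4 - 6/w
C = 2387
√(T(F(5)) + C) = √((-4 - 6/5) + 2387) = √(-26/5 + 2387) = √(11909/5) = √59545/5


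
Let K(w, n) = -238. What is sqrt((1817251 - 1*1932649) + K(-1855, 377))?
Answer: 2*I*sqrt(28909) ≈ 340.05*I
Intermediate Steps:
sqrt((1817251 - 1*1932649) + K(-1855, 377)) = sqrt((1817251 - 1*1932649) - 238) = sqrt((1817251 - 1932649) - 238) = sqrt(-115398 - 238) = sqrt(-115636) = 2*I*sqrt(28909)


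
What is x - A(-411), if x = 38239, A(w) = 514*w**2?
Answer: -86787155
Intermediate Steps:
x - A(-411) = 38239 - 514*(-411)**2 = 38239 - 514*168921 = 38239 - 1*86825394 = 38239 - 86825394 = -86787155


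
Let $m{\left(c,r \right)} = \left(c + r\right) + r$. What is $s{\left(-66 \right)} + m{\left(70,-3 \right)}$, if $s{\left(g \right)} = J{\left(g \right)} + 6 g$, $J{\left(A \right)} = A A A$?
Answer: $-287828$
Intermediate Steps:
$J{\left(A \right)} = A^{3}$ ($J{\left(A \right)} = A^{2} A = A^{3}$)
$m{\left(c,r \right)} = c + 2 r$
$s{\left(g \right)} = g^{3} + 6 g$
$s{\left(-66 \right)} + m{\left(70,-3 \right)} = - 66 \left(6 + \left(-66\right)^{2}\right) + \left(70 + 2 \left(-3\right)\right) = - 66 \left(6 + 4356\right) + \left(70 - 6\right) = \left(-66\right) 4362 + 64 = -287892 + 64 = -287828$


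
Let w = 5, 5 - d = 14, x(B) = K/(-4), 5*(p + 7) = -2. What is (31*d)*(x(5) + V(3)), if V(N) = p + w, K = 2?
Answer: 8091/10 ≈ 809.10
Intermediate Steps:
p = -37/5 (p = -7 + (1/5)*(-2) = -7 - 2/5 = -37/5 ≈ -7.4000)
x(B) = -1/2 (x(B) = 2/(-4) = 2*(-1/4) = -1/2)
d = -9 (d = 5 - 1*14 = 5 - 14 = -9)
V(N) = -12/5 (V(N) = -37/5 + 5 = -12/5)
(31*d)*(x(5) + V(3)) = (31*(-9))*(-1/2 - 12/5) = -279*(-29/10) = 8091/10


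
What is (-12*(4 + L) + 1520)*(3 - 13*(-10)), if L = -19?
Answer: 226100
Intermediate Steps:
(-12*(4 + L) + 1520)*(3 - 13*(-10)) = (-12*(4 - 19) + 1520)*(3 - 13*(-10)) = (-12*(-15) + 1520)*(3 + 130) = (180 + 1520)*133 = 1700*133 = 226100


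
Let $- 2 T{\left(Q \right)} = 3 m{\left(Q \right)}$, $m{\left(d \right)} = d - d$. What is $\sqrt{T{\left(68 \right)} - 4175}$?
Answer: $5 i \sqrt{167} \approx 64.614 i$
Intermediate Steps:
$m{\left(d \right)} = 0$
$T{\left(Q \right)} = 0$ ($T{\left(Q \right)} = - \frac{3 \cdot 0}{2} = \left(- \frac{1}{2}\right) 0 = 0$)
$\sqrt{T{\left(68 \right)} - 4175} = \sqrt{0 - 4175} = \sqrt{-4175} = 5 i \sqrt{167}$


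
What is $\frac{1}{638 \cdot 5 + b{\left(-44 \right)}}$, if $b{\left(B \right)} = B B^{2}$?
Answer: $- \frac{1}{81994} \approx -1.2196 \cdot 10^{-5}$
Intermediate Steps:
$b{\left(B \right)} = B^{3}$
$\frac{1}{638 \cdot 5 + b{\left(-44 \right)}} = \frac{1}{638 \cdot 5 + \left(-44\right)^{3}} = \frac{1}{3190 - 85184} = \frac{1}{-81994} = - \frac{1}{81994}$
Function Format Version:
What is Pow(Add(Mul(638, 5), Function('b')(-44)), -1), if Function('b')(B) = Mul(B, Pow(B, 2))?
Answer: Rational(-1, 81994) ≈ -1.2196e-5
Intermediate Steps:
Function('b')(B) = Pow(B, 3)
Pow(Add(Mul(638, 5), Function('b')(-44)), -1) = Pow(Add(Mul(638, 5), Pow(-44, 3)), -1) = Pow(Add(3190, -85184), -1) = Pow(-81994, -1) = Rational(-1, 81994)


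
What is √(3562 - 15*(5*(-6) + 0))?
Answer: 2*√1003 ≈ 63.340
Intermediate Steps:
√(3562 - 15*(5*(-6) + 0)) = √(3562 - 15*(-30 + 0)) = √(3562 - 15*(-30)) = √(3562 + 450) = √4012 = 2*√1003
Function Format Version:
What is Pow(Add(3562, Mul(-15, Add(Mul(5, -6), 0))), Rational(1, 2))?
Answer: Mul(2, Pow(1003, Rational(1, 2))) ≈ 63.340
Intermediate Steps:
Pow(Add(3562, Mul(-15, Add(Mul(5, -6), 0))), Rational(1, 2)) = Pow(Add(3562, Mul(-15, Add(-30, 0))), Rational(1, 2)) = Pow(Add(3562, Mul(-15, -30)), Rational(1, 2)) = Pow(Add(3562, 450), Rational(1, 2)) = Pow(4012, Rational(1, 2)) = Mul(2, Pow(1003, Rational(1, 2)))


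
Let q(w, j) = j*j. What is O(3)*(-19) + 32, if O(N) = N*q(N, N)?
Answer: -481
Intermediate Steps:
q(w, j) = j²
O(N) = N³ (O(N) = N*N² = N³)
O(3)*(-19) + 32 = 3³*(-19) + 32 = 27*(-19) + 32 = -513 + 32 = -481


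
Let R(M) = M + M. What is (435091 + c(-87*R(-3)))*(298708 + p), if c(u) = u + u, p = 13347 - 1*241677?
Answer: 30694309030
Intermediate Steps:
R(M) = 2*M
p = -228330 (p = 13347 - 241677 = -228330)
c(u) = 2*u
(435091 + c(-87*R(-3)))*(298708 + p) = (435091 + 2*(-174*(-3)))*(298708 - 228330) = (435091 + 2*(-87*(-6)))*70378 = (435091 + 2*522)*70378 = (435091 + 1044)*70378 = 436135*70378 = 30694309030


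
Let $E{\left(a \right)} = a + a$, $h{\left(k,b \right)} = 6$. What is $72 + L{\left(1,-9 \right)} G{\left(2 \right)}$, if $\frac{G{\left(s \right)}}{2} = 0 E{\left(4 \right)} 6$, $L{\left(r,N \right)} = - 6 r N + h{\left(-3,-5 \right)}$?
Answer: $72$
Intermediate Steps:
$E{\left(a \right)} = 2 a$
$L{\left(r,N \right)} = 6 - 6 N r$ ($L{\left(r,N \right)} = - 6 r N + 6 = - 6 N r + 6 = 6 - 6 N r$)
$G{\left(s \right)} = 0$ ($G{\left(s \right)} = 2 \cdot 0 \cdot 2 \cdot 4 \cdot 6 = 2 \cdot 0 \cdot 8 \cdot 6 = 2 \cdot 0 \cdot 6 = 2 \cdot 0 = 0$)
$72 + L{\left(1,-9 \right)} G{\left(2 \right)} = 72 + \left(6 - \left(-54\right) 1\right) 0 = 72 + \left(6 + 54\right) 0 = 72 + 60 \cdot 0 = 72 + 0 = 72$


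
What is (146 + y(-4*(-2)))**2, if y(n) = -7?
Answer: 19321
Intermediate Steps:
(146 + y(-4*(-2)))**2 = (146 - 7)**2 = 139**2 = 19321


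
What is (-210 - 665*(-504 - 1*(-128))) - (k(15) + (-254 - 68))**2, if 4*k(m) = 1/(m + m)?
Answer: 2104579679/14400 ≈ 1.4615e+5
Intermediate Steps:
k(m) = 1/(8*m) (k(m) = 1/(4*(m + m)) = 1/(4*((2*m))) = (1/(2*m))/4 = 1/(8*m))
(-210 - 665*(-504 - 1*(-128))) - (k(15) + (-254 - 68))**2 = (-210 - 665*(-504 - 1*(-128))) - ((1/8)/15 + (-254 - 68))**2 = (-210 - 665*(-504 + 128)) - ((1/8)*(1/15) - 322)**2 = (-210 - 665*(-376)) - (1/120 - 322)**2 = (-210 + 250040) - (-38639/120)**2 = 249830 - 1*1492972321/14400 = 249830 - 1492972321/14400 = 2104579679/14400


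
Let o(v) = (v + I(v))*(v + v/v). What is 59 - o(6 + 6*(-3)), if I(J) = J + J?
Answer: -337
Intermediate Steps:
I(J) = 2*J
o(v) = 3*v*(1 + v) (o(v) = (v + 2*v)*(v + v/v) = (3*v)*(v + 1) = (3*v)*(1 + v) = 3*v*(1 + v))
59 - o(6 + 6*(-3)) = 59 - 3*(6 + 6*(-3))*(1 + (6 + 6*(-3))) = 59 - 3*(6 - 18)*(1 + (6 - 18)) = 59 - 3*(-12)*(1 - 12) = 59 - 3*(-12)*(-11) = 59 - 1*396 = 59 - 396 = -337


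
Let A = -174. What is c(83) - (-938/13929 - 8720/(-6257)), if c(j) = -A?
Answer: 15049161208/87153753 ≈ 172.67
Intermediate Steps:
c(j) = 174 (c(j) = -1*(-174) = 174)
c(83) - (-938/13929 - 8720/(-6257)) = 174 - (-938/13929 - 8720/(-6257)) = 174 - (-938*1/13929 - 8720*(-1/6257)) = 174 - (-938/13929 + 8720/6257) = 174 - 1*115591814/87153753 = 174 - 115591814/87153753 = 15049161208/87153753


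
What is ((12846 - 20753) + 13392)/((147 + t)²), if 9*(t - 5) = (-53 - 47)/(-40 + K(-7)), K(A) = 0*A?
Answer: 1777140/7513081 ≈ 0.23654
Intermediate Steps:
K(A) = 0
t = 95/18 (t = 5 + ((-53 - 47)/(-40 + 0))/9 = 5 + (-100/(-40))/9 = 5 + (-100*(-1/40))/9 = 5 + (⅑)*(5/2) = 5 + 5/18 = 95/18 ≈ 5.2778)
((12846 - 20753) + 13392)/((147 + t)²) = ((12846 - 20753) + 13392)/((147 + 95/18)²) = (-7907 + 13392)/((2741/18)²) = 5485/(7513081/324) = 5485*(324/7513081) = 1777140/7513081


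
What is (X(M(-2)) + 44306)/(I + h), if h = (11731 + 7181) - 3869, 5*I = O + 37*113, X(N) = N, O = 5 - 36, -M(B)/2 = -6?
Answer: 44318/15873 ≈ 2.7920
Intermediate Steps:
M(B) = 12 (M(B) = -2*(-6) = 12)
O = -31
I = 830 (I = (-31 + 37*113)/5 = (-31 + 4181)/5 = (⅕)*4150 = 830)
h = 15043 (h = 18912 - 3869 = 15043)
(X(M(-2)) + 44306)/(I + h) = (12 + 44306)/(830 + 15043) = 44318/15873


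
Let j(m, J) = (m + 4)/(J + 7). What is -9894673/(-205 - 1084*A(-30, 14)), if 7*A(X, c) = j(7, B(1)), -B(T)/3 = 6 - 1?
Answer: -138525422/111 ≈ -1.2480e+6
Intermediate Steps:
B(T) = -15 (B(T) = -3*(6 - 1) = -3*5 = -15)
j(m, J) = (4 + m)/(7 + J)
A(X, c) = -11/56 (A(X, c) = ((4 + 7)/(7 - 15))/7 = (11/(-8))/7 = (-⅛*11)/7 = (⅐)*(-11/8) = -11/56)
-9894673/(-205 - 1084*A(-30, 14)) = -9894673/(-205 - 1084*(-11/56)) = -9894673/(-205 + 2981/14) = -9894673/111/14 = -9894673*14/111 = -138525422/111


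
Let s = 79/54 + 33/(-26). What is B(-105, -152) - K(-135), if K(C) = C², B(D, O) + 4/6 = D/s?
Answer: -3828601/204 ≈ -18768.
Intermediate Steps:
s = 68/351 (s = 79*(1/54) + 33*(-1/26) = 79/54 - 33/26 = 68/351 ≈ 0.19373)
B(D, O) = -⅔ + 351*D/68 (B(D, O) = -⅔ + D/(68/351) = -⅔ + D*(351/68) = -⅔ + 351*D/68)
B(-105, -152) - K(-135) = (-⅔ + (351/68)*(-105)) - 1*(-135)² = (-⅔ - 36855/68) - 1*18225 = -110701/204 - 18225 = -3828601/204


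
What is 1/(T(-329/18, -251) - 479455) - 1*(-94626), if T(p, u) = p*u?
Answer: 808826238468/8547611 ≈ 94626.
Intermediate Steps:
1/(T(-329/18, -251) - 479455) - 1*(-94626) = 1/(-329/18*(-251) - 479455) - 1*(-94626) = 1/(-329*1/18*(-251) - 479455) + 94626 = 1/(-329/18*(-251) - 479455) + 94626 = 1/(82579/18 - 479455) + 94626 = 1/(-8547611/18) + 94626 = -18/8547611 + 94626 = 808826238468/8547611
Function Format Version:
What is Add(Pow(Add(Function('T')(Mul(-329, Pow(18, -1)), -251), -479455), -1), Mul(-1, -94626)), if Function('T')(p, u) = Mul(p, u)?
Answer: Rational(808826238468, 8547611) ≈ 94626.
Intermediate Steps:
Add(Pow(Add(Function('T')(Mul(-329, Pow(18, -1)), -251), -479455), -1), Mul(-1, -94626)) = Add(Pow(Add(Mul(Mul(-329, Pow(18, -1)), -251), -479455), -1), Mul(-1, -94626)) = Add(Pow(Add(Mul(Mul(-329, Rational(1, 18)), -251), -479455), -1), 94626) = Add(Pow(Add(Mul(Rational(-329, 18), -251), -479455), -1), 94626) = Add(Pow(Add(Rational(82579, 18), -479455), -1), 94626) = Add(Pow(Rational(-8547611, 18), -1), 94626) = Add(Rational(-18, 8547611), 94626) = Rational(808826238468, 8547611)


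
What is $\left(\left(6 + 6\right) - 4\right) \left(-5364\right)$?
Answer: $-42912$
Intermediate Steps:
$\left(\left(6 + 6\right) - 4\right) \left(-5364\right) = \left(12 - 4\right) \left(-5364\right) = 8 \left(-5364\right) = -42912$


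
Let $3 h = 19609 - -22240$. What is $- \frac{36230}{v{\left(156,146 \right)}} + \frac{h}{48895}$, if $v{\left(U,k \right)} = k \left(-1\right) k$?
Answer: $\frac{3103225417}{1563368730} \approx 1.985$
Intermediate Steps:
$v{\left(U,k \right)} = - k^{2}$ ($v{\left(U,k \right)} = - k k = - k^{2}$)
$h = \frac{41849}{3}$ ($h = \frac{19609 - -22240}{3} = \frac{19609 + 22240}{3} = \frac{1}{3} \cdot 41849 = \frac{41849}{3} \approx 13950.0$)
$- \frac{36230}{v{\left(156,146 \right)}} + \frac{h}{48895} = - \frac{36230}{\left(-1\right) 146^{2}} + \frac{41849}{3 \cdot 48895} = - \frac{36230}{\left(-1\right) 21316} + \frac{41849}{3} \cdot \frac{1}{48895} = - \frac{36230}{-21316} + \frac{41849}{146685} = \left(-36230\right) \left(- \frac{1}{21316}\right) + \frac{41849}{146685} = \frac{18115}{10658} + \frac{41849}{146685} = \frac{3103225417}{1563368730}$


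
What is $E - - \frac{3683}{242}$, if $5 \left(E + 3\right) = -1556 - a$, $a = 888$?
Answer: $- \frac{576663}{1210} \approx -476.58$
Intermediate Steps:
$E = - \frac{2459}{5}$ ($E = -3 + \frac{-1556 - 888}{5} = -3 + \frac{1}{5} \left(-2444\right) = -3 - \frac{2444}{5} = - \frac{2459}{5} \approx -491.8$)
$E - - \frac{3683}{242} = - \frac{2459}{5} - - \frac{3683}{242} = - \frac{2459}{5} + \frac{3683}{242} = - \frac{576663}{1210}$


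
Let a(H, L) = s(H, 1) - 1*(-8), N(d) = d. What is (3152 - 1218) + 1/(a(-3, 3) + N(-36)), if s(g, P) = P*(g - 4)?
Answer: 67689/35 ≈ 1934.0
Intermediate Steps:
s(g, P) = P*(-4 + g)
a(H, L) = 4 + H (a(H, L) = 1*(-4 + H) - 1*(-8) = (-4 + H) + 8 = 4 + H)
(3152 - 1218) + 1/(a(-3, 3) + N(-36)) = (3152 - 1218) + 1/((4 - 3) - 36) = 1934 + 1/(1 - 36) = 1934 + 1/(-35) = 1934 - 1/35 = 67689/35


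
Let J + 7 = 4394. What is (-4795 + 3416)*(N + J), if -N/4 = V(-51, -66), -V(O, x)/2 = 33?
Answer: -6413729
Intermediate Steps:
V(O, x) = -66 (V(O, x) = -2*33 = -66)
J = 4387 (J = -7 + 4394 = 4387)
N = 264 (N = -4*(-66) = 264)
(-4795 + 3416)*(N + J) = (-4795 + 3416)*(264 + 4387) = -1379*4651 = -6413729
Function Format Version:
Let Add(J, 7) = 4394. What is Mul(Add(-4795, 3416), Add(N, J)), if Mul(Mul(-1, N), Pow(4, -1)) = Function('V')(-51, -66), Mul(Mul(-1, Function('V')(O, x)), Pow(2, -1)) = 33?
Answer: -6413729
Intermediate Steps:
Function('V')(O, x) = -66 (Function('V')(O, x) = Mul(-2, 33) = -66)
J = 4387 (J = Add(-7, 4394) = 4387)
N = 264 (N = Mul(-4, -66) = 264)
Mul(Add(-4795, 3416), Add(N, J)) = Mul(Add(-4795, 3416), Add(264, 4387)) = Mul(-1379, 4651) = -6413729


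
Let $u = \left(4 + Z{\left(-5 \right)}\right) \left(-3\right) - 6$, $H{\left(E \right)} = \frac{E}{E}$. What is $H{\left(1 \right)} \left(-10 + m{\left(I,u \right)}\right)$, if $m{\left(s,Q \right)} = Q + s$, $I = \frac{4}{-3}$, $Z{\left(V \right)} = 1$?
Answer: $- \frac{97}{3} \approx -32.333$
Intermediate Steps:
$H{\left(E \right)} = 1$
$I = - \frac{4}{3}$ ($I = 4 \left(- \frac{1}{3}\right) = - \frac{4}{3} \approx -1.3333$)
$u = -21$ ($u = \left(4 + 1\right) \left(-3\right) - 6 = 5 \left(-3\right) - 6 = -15 - 6 = -21$)
$H{\left(1 \right)} \left(-10 + m{\left(I,u \right)}\right) = 1 \left(-10 - \frac{67}{3}\right) = 1 \left(- \frac{97}{3}\right) = - \frac{97}{3}$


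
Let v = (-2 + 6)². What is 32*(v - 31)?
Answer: -480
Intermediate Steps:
v = 16 (v = 4² = 16)
32*(v - 31) = 32*(16 - 31) = 32*(-15) = -480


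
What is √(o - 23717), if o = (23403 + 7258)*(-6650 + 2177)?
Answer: I*√137170370 ≈ 11712.0*I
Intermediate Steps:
o = -137146653 (o = 30661*(-4473) = -137146653)
√(o - 23717) = √(-137146653 - 23717) = √(-137170370) = I*√137170370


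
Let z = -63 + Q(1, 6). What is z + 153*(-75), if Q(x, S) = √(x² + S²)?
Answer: -11538 + √37 ≈ -11532.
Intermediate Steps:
Q(x, S) = √(S² + x²)
z = -63 + √37 (z = -63 + √(6² + 1²) = -63 + √(36 + 1) = -63 + √37 ≈ -56.917)
z + 153*(-75) = (-63 + √37) + 153*(-75) = (-63 + √37) - 11475 = -11538 + √37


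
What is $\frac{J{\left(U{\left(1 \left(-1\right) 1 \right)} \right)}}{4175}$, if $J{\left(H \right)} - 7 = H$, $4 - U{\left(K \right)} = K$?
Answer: $\frac{12}{4175} \approx 0.0028743$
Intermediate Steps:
$U{\left(K \right)} = 4 - K$
$J{\left(H \right)} = 7 + H$
$\frac{J{\left(U{\left(1 \left(-1\right) 1 \right)} \right)}}{4175} = \frac{7 + \left(4 - 1 \left(-1\right) 1\right)}{4175} = \left(7 + \left(4 - \left(-1\right) 1\right)\right) \frac{1}{4175} = \left(7 + \left(4 - -1\right)\right) \frac{1}{4175} = \left(7 + \left(4 + 1\right)\right) \frac{1}{4175} = \left(7 + 5\right) \frac{1}{4175} = 12 \cdot \frac{1}{4175} = \frac{12}{4175}$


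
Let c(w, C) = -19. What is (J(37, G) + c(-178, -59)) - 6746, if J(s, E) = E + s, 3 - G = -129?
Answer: -6596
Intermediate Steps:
G = 132 (G = 3 - 1*(-129) = 3 + 129 = 132)
(J(37, G) + c(-178, -59)) - 6746 = ((132 + 37) - 19) - 6746 = (169 - 19) - 6746 = 150 - 6746 = -6596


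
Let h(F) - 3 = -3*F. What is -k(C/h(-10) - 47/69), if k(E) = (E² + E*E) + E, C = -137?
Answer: -24124436/576081 ≈ -41.877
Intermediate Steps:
h(F) = 3 - 3*F
k(E) = E + 2*E² (k(E) = (E² + E²) + E = 2*E² + E = E + 2*E²)
-k(C/h(-10) - 47/69) = -(-137/(3 - 3*(-10)) - 47/69)*(1 + 2*(-137/(3 - 3*(-10)) - 47/69)) = -(-137/(3 + 30) - 47*1/69)*(1 + 2*(-137/(3 + 30) - 47*1/69)) = -(-137/33 - 47/69)*(1 + 2*(-137/33 - 47/69)) = -(-3668)*(1 + 2*(-3668/759))/759 = -(-3668)*(1 - 7336/759)/759 = -(-3668)*(-6577)/(759*759) = -1*24124436/576081 = -24124436/576081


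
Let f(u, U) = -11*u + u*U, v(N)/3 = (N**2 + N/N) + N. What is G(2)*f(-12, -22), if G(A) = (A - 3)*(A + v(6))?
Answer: -51876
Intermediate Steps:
v(N) = 3 + 3*N + 3*N**2 (v(N) = 3*((N**2 + N/N) + N) = 3*((N**2 + 1) + N) = 3*((1 + N**2) + N) = 3*(1 + N + N**2) = 3 + 3*N + 3*N**2)
f(u, U) = -11*u + U*u
G(A) = (-3 + A)*(129 + A) (G(A) = (A - 3)*(A + (3 + 3*6 + 3*6**2)) = (-3 + A)*(A + (3 + 18 + 3*36)) = (-3 + A)*(A + (3 + 18 + 108)) = (-3 + A)*(A + 129) = (-3 + A)*(129 + A))
G(2)*f(-12, -22) = (-387 + 2**2 + 126*2)*(-12*(-11 - 22)) = (-387 + 4 + 252)*(-12*(-33)) = -131*396 = -51876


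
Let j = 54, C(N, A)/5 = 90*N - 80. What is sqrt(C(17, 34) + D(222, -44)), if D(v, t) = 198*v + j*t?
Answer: sqrt(48830) ≈ 220.98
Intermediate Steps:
C(N, A) = -400 + 450*N (C(N, A) = 5*(90*N - 80) = 5*(-80 + 90*N) = -400 + 450*N)
D(v, t) = 54*t + 198*v (D(v, t) = 198*v + 54*t = 54*t + 198*v)
sqrt(C(17, 34) + D(222, -44)) = sqrt((-400 + 450*17) + (54*(-44) + 198*222)) = sqrt((-400 + 7650) + (-2376 + 43956)) = sqrt(7250 + 41580) = sqrt(48830)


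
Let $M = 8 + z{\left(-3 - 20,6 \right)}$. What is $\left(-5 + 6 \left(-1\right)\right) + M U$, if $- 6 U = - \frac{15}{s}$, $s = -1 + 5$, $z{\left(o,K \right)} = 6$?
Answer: $- \frac{9}{4} \approx -2.25$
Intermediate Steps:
$s = 4$
$M = 14$ ($M = 8 + 6 = 14$)
$U = \frac{5}{8}$ ($U = - \frac{\left(-15\right) \frac{1}{4}}{6} = \left(- \frac{1}{6}\right) \left(- \frac{15}{4}\right) = \frac{5}{8} \approx 0.625$)
$\left(-5 + 6 \left(-1\right)\right) + M U = \left(-5 + 6 \left(-1\right)\right) + 14 \cdot \frac{5}{8} = \left(-5 - 6\right) + \frac{35}{4} = -11 + \frac{35}{4} = - \frac{9}{4}$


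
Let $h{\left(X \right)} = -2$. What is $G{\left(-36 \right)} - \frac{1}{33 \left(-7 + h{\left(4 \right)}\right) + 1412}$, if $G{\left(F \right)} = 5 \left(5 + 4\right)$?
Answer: $\frac{50174}{1115} \approx 44.999$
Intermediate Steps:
$G{\left(F \right)} = 45$ ($G{\left(F \right)} = 5 \cdot 9 = 45$)
$G{\left(-36 \right)} - \frac{1}{33 \left(-7 + h{\left(4 \right)}\right) + 1412} = 45 - \frac{1}{33 \left(-7 - 2\right) + 1412} = 45 - \frac{1}{33 \left(-9\right) + 1412} = 45 - \frac{1}{-297 + 1412} = 45 - \frac{1}{1115} = \frac{50174}{1115}$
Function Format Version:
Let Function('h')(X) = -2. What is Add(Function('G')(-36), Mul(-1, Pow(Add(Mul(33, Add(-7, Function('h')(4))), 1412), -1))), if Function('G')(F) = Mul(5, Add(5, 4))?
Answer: Rational(50174, 1115) ≈ 44.999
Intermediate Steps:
Function('G')(F) = 45 (Function('G')(F) = Mul(5, 9) = 45)
Add(Function('G')(-36), Mul(-1, Pow(Add(Mul(33, Add(-7, Function('h')(4))), 1412), -1))) = Add(45, Mul(-1, Pow(Add(Mul(33, Add(-7, -2)), 1412), -1))) = Add(45, Mul(-1, Pow(Add(Mul(33, -9), 1412), -1))) = Add(45, Mul(-1, Pow(Add(-297, 1412), -1))) = Add(45, Mul(-1, Pow(1115, -1))) = Add(45, Mul(-1, Rational(1, 1115))) = Add(45, Rational(-1, 1115)) = Rational(50174, 1115)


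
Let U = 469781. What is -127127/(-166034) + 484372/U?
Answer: 12740369985/7090874414 ≈ 1.7967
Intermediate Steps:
-127127/(-166034) + 484372/U = -127127/(-166034) + 484372/469781 = -127127*(-1/166034) + 484372*(1/469781) = 11557/15094 + 484372/469781 = 12740369985/7090874414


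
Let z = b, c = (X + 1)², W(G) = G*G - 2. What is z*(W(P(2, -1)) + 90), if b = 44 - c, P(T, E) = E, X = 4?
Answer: 1691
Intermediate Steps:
W(G) = -2 + G² (W(G) = G² - 2 = -2 + G²)
c = 25 (c = (4 + 1)² = 5² = 25)
b = 19 (b = 44 - 1*25 = 44 - 25 = 19)
z = 19
z*(W(P(2, -1)) + 90) = 19*((-2 + (-1)²) + 90) = 19*((-2 + 1) + 90) = 19*(-1 + 90) = 19*89 = 1691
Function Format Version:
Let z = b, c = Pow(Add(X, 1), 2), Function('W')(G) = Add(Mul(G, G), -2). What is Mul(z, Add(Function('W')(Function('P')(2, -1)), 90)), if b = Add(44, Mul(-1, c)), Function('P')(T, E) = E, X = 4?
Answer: 1691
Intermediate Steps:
Function('W')(G) = Add(-2, Pow(G, 2)) (Function('W')(G) = Add(Pow(G, 2), -2) = Add(-2, Pow(G, 2)))
c = 25 (c = Pow(Add(4, 1), 2) = Pow(5, 2) = 25)
b = 19 (b = Add(44, Mul(-1, 25)) = Add(44, -25) = 19)
z = 19
Mul(z, Add(Function('W')(Function('P')(2, -1)), 90)) = Mul(19, Add(Add(-2, Pow(-1, 2)), 90)) = Mul(19, Add(Add(-2, 1), 90)) = Mul(19, Add(-1, 90)) = Mul(19, 89) = 1691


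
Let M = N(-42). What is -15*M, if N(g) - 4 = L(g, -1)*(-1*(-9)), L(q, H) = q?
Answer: 5610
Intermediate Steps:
N(g) = 4 + 9*g (N(g) = 4 + g*(-1*(-9)) = 4 + g*9 = 4 + 9*g)
M = -374 (M = 4 + 9*(-42) = 4 - 378 = -374)
-15*M = -15*(-374) = 5610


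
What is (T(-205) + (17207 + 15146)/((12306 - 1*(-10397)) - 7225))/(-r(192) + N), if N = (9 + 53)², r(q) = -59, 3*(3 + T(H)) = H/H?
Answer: -26765/181231902 ≈ -0.00014768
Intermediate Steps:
T(H) = -8/3 (T(H) = -3 + (H/H)/3 = -3 + (⅓)*1 = -3 + ⅓ = -8/3)
N = 3844 (N = 62² = 3844)
(T(-205) + (17207 + 15146)/((12306 - 1*(-10397)) - 7225))/(-r(192) + N) = (-8/3 + (17207 + 15146)/((12306 - 1*(-10397)) - 7225))/(-1*(-59) + 3844) = (-8/3 + 32353/((12306 + 10397) - 7225))/(59 + 3844) = (-8/3 + 32353/(22703 - 7225))/3903 = (-8/3 + 32353/15478)*(1/3903) = -26765/46434*1/3903 = -26765/181231902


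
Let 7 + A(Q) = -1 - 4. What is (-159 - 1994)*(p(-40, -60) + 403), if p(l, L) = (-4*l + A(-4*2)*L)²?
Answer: -1668150859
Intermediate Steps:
A(Q) = -12 (A(Q) = -7 + (-1 - 4) = -7 - 5 = -12)
p(l, L) = (-12*L - 4*l)² (p(l, L) = (-4*l - 12*L)² = (-12*L - 4*l)²)
(-159 - 1994)*(p(-40, -60) + 403) = (-159 - 1994)*(16*(-40 + 3*(-60))² + 403) = -2153*(16*(-40 - 180)² + 403) = -2153*(16*(-220)² + 403) = -2153*(16*48400 + 403) = -2153*(774400 + 403) = -2153*774803 = -1668150859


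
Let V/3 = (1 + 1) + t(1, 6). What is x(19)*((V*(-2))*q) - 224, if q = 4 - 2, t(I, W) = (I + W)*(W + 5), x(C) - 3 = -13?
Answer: 9256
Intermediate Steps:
x(C) = -10 (x(C) = 3 - 13 = -10)
t(I, W) = (5 + W)*(I + W) (t(I, W) = (I + W)*(5 + W) = (5 + W)*(I + W))
q = 2
V = 237 (V = 3*((1 + 1) + (6² + 5*1 + 5*6 + 1*6)) = 3*(2 + (36 + 5 + 30 + 6)) = 3*(2 + 77) = 3*79 = 237)
x(19)*((V*(-2))*q) - 224 = -10*237*(-2)*2 - 224 = -(-4740)*2 - 224 = -10*(-948) - 224 = 9480 - 224 = 9256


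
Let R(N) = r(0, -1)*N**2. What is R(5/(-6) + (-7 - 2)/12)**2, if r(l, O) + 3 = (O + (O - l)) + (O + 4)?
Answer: 130321/5184 ≈ 25.139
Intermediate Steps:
r(l, O) = 1 - l + 3*O (r(l, O) = -3 + ((O + (O - l)) + (O + 4)) = -3 + ((-l + 2*O) + (4 + O)) = -3 + (4 - l + 3*O) = 1 - l + 3*O)
R(N) = -2*N**2 (R(N) = (1 - 1*0 + 3*(-1))*N**2 = (1 + 0 - 3)*N**2 = -2*N**2)
R(5/(-6) + (-7 - 2)/12)**2 = (-2*(5/(-6) + (-7 - 2)/12)**2)**2 = (-2*(5*(-1/6) - 9*1/12)**2)**2 = (-2*(-5/6 - 3/4)**2)**2 = (-2*(-19/12)**2)**2 = (-2*361/144)**2 = (-361/72)**2 = 130321/5184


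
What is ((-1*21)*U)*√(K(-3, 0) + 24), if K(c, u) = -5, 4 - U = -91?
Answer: -1995*√19 ≈ -8696.0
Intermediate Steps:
U = 95 (U = 4 - 1*(-91) = 4 + 91 = 95)
((-1*21)*U)*√(K(-3, 0) + 24) = (-1*21*95)*√(-5 + 24) = (-21*95)*√19 = -1995*√19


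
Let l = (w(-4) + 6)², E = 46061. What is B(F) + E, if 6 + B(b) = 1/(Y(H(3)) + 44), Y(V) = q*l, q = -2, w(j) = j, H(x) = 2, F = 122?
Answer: 1657981/36 ≈ 46055.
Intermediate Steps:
l = 4 (l = (-4 + 6)² = 2² = 4)
Y(V) = -8 (Y(V) = -2*4 = -8)
B(b) = -215/36 (B(b) = -6 + 1/(-8 + 44) = -6 + 1/36 = -215/36)
B(F) + E = -215/36 + 46061 = 1657981/36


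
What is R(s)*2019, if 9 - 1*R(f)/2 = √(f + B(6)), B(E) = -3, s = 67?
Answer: 4038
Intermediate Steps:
R(f) = 18 - 2*√(-3 + f) (R(f) = 18 - 2*√(f - 3) = 18 - 2*√(-3 + f))
R(s)*2019 = (18 - 2*√(-3 + 67))*2019 = (18 - 2*√64)*2019 = (18 - 2*8)*2019 = (18 - 16)*2019 = 2*2019 = 4038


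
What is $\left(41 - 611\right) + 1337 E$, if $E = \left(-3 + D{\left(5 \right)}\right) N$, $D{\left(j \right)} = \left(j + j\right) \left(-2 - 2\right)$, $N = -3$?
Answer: $171903$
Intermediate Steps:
$D{\left(j \right)} = - 8 j$ ($D{\left(j \right)} = 2 j \left(-4\right) = - 8 j$)
$E = 129$ ($E = \left(-3 - 40\right) \left(-3\right) = \left(-43\right) \left(-3\right) = 129$)
$\left(41 - 611\right) + 1337 E = \left(41 - 611\right) + 1337 \cdot 129 = -570 + 172473 = 171903$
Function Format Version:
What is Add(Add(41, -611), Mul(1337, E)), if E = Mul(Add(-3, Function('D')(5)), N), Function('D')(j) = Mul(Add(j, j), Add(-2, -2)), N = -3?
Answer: 171903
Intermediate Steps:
Function('D')(j) = Mul(-8, j) (Function('D')(j) = Mul(Mul(2, j), -4) = Mul(-8, j))
E = 129 (E = Mul(Add(-3, Mul(-8, 5)), -3) = Mul(Add(-3, -40), -3) = Mul(-43, -3) = 129)
Add(Add(41, -611), Mul(1337, E)) = Add(Add(41, -611), Mul(1337, 129)) = Add(-570, 172473) = 171903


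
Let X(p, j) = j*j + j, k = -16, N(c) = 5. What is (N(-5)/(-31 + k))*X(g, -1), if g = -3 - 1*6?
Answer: 0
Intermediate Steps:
g = -9 (g = -3 - 6 = -9)
X(p, j) = j + j**2 (X(p, j) = j**2 + j = j + j**2)
(N(-5)/(-31 + k))*X(g, -1) = (5/(-31 - 16))*(-(1 - 1)) = (5/(-47))*(-1*0) = (5*(-1/47))*0 = -5/47*0 = 0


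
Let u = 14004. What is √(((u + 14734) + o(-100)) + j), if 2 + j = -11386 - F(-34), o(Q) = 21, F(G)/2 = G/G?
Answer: √17369 ≈ 131.79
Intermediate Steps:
F(G) = 2 (F(G) = 2*(G/G) = 2*1 = 2)
j = -11390 (j = -2 + (-11386 - 1*2) = -2 + (-11386 - 2) = -2 - 11388 = -11390)
√(((u + 14734) + o(-100)) + j) = √(((14004 + 14734) + 21) - 11390) = √((28738 + 21) - 11390) = √(28759 - 11390) = √17369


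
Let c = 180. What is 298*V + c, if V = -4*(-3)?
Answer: 3756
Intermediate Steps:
V = 12
298*V + c = 298*12 + 180 = 3576 + 180 = 3756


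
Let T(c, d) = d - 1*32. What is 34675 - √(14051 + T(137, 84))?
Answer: 34675 - 3*√1567 ≈ 34556.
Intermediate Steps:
T(c, d) = -32 + d (T(c, d) = d - 32 = -32 + d)
34675 - √(14051 + T(137, 84)) = 34675 - √(14051 + (-32 + 84)) = 34675 - √(14051 + 52) = 34675 - √14103 = 34675 - 3*√1567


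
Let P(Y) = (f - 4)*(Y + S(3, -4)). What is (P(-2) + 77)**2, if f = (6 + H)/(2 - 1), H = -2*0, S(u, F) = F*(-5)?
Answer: 12769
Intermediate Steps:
S(u, F) = -5*F
H = 0
f = 6 (f = (6 + 0)/(2 - 1) = 6/1 = 6*1 = 6)
P(Y) = 40 + 2*Y (P(Y) = (6 - 4)*(Y - 5*(-4)) = 2*(Y + 20) = 2*(20 + Y) = 40 + 2*Y)
(P(-2) + 77)**2 = ((40 + 2*(-2)) + 77)**2 = ((40 - 4) + 77)**2 = (36 + 77)**2 = 113**2 = 12769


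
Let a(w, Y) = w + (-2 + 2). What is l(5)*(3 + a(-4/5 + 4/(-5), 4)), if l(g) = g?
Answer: 7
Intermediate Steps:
a(w, Y) = w (a(w, Y) = w + 0 = w)
l(5)*(3 + a(-4/5 + 4/(-5), 4)) = 5*(3 + (-4/5 + 4/(-5))) = 5*(3 + (-4*⅕ + 4*(-⅕))) = 5*(3 + (-⅘ - ⅘)) = 5*(3 - 8/5) = 5*(7/5) = 7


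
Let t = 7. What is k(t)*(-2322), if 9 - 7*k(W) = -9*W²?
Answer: -1044900/7 ≈ -1.4927e+5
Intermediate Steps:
k(W) = 9/7 + 9*W²/7 (k(W) = 9/7 - (-9)*W²/7 = 9/7 + 9*W²/7)
k(t)*(-2322) = (9/7 + (9/7)*7²)*(-2322) = (9/7 + (9/7)*49)*(-2322) = (9/7 + 63)*(-2322) = (450/7)*(-2322) = -1044900/7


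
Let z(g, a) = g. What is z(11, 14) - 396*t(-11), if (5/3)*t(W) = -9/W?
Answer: -917/5 ≈ -183.40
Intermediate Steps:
t(W) = -27/(5*W) (t(W) = 3*(-9/W)/5 = -27/(5*W))
z(11, 14) - 396*t(-11) = 11 - (-10692)/(5*(-11)) = 11 - (-10692)*(-1)/(5*11) = 11 - 396*27/55 = 11 - 972/5 = -917/5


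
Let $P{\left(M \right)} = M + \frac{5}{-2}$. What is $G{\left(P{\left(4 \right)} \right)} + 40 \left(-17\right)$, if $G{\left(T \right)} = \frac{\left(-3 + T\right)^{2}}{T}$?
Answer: $- \frac{1357}{2} \approx -678.5$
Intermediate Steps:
$P{\left(M \right)} = - \frac{5}{2} + M$ ($P{\left(M \right)} = M + 5 \left(- \frac{1}{2}\right) = M - \frac{5}{2} = - \frac{5}{2} + M$)
$G{\left(T \right)} = \frac{\left(-3 + T\right)^{2}}{T}$
$G{\left(P{\left(4 \right)} \right)} + 40 \left(-17\right) = \frac{\left(-3 + \left(- \frac{5}{2} + 4\right)\right)^{2}}{- \frac{5}{2} + 4} + 40 \left(-17\right) = \frac{\left(-3 + \frac{3}{2}\right)^{2}}{\frac{3}{2}} - 680 = \frac{2 \left(- \frac{3}{2}\right)^{2}}{3} - 680 = \frac{2}{3} \cdot \frac{9}{4} - 680 = \frac{3}{2} - 680 = - \frac{1357}{2}$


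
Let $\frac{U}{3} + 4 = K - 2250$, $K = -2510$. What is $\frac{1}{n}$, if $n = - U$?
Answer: $\frac{1}{14292} \approx 6.9969 \cdot 10^{-5}$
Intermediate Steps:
$U = -14292$ ($U = -12 + 3 \left(-2510 - 2250\right) = -12 + 3 \left(-4760\right) = -12 - 14280 = -14292$)
$n = 14292$ ($n = \left(-1\right) \left(-14292\right) = 14292$)
$\frac{1}{n} = \frac{1}{14292}$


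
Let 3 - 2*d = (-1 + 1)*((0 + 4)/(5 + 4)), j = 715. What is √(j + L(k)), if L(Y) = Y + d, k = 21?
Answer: 5*√118/2 ≈ 27.157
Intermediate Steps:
d = 3/2 (d = 3/2 - (-1 + 1)*(0 + 4)/(5 + 4)/2 = 3/2 - 0*4/9 = 3/2 - ½*0 = 3/2 + 0 = 3/2 ≈ 1.5000)
L(Y) = 3/2 + Y (L(Y) = Y + 3/2 = 3/2 + Y)
√(j + L(k)) = √(715 + (3/2 + 21)) = √(715 + 45/2) = √(1475/2) = 5*√118/2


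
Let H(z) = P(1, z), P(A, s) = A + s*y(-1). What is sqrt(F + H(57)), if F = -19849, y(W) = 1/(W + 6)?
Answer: I*sqrt(495915)/5 ≈ 140.84*I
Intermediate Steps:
y(W) = 1/(6 + W)
P(A, s) = A + s/5 (P(A, s) = A + s/(6 - 1) = A + s/5)
H(z) = 1 + z/5
sqrt(F + H(57)) = sqrt(-19849 + (1 + (1/5)*57)) = sqrt(-19849 + (1 + 57/5)) = sqrt(-19849 + 62/5) = sqrt(-99183/5) = I*sqrt(495915)/5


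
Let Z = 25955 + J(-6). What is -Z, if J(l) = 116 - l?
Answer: -26077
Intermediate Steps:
Z = 26077 (Z = 25955 + (116 - 1*(-6)) = 25955 + (116 + 6) = 25955 + 122 = 26077)
-Z = -1*26077 = -26077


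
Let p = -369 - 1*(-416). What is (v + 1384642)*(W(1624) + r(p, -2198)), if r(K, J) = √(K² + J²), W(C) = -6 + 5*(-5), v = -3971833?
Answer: 80202921 - 2587191*√4833413 ≈ -5.6077e+9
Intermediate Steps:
W(C) = -31 (W(C) = -6 - 25 = -31)
p = 47 (p = -369 + 416 = 47)
r(K, J) = √(J² + K²)
(v + 1384642)*(W(1624) + r(p, -2198)) = (-3971833 + 1384642)*(-31 + √((-2198)² + 47²)) = -2587191*(-31 + √(4831204 + 2209)) = -2587191*(-31 + √4833413) = 80202921 - 2587191*√4833413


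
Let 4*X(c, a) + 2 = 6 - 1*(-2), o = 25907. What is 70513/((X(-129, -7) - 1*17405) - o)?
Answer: -141026/86621 ≈ -1.6281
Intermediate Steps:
X(c, a) = 3/2 (X(c, a) = -½ + (6 - 1*(-2))/4 = -½ + (6 + 2)/4 = -½ + (¼)*8 = -½ + 2 = 3/2)
70513/((X(-129, -7) - 1*17405) - o) = 70513/((3/2 - 1*17405) - 1*25907) = 70513/((3/2 - 17405) - 25907) = 70513/(-34807/2 - 25907) = 70513/(-86621/2) = 70513*(-2/86621) = -141026/86621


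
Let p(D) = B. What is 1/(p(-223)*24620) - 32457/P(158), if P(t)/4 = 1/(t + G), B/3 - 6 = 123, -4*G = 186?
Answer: -17240595433333/19055880 ≈ -9.0474e+5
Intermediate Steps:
G = -93/2 (G = -¼*186 = -93/2 ≈ -46.500)
B = 387 (B = 18 + 3*123 = 18 + 369 = 387)
p(D) = 387
P(t) = 4/(-93/2 + t) (P(t) = 4/(t - 93/2) = 4/(-93/2 + t))
1/(p(-223)*24620) - 32457/P(158) = 1/(387*24620) - 32457/(8/(-93 + 2*158)) = (1/387)*(1/24620) - 32457/(8/(-93 + 316)) = 1/9527940 - 32457/(8/223) = 1/9527940 - 32457/(8*(1/223)) = 1/9527940 - 32457/8/223 = 1/9527940 - 32457*223/8 = 1/9527940 - 7237911/8 = -17240595433333/19055880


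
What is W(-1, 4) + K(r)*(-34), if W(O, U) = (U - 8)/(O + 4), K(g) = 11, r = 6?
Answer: -1126/3 ≈ -375.33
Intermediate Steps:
W(O, U) = (-8 + U)/(4 + O)
W(-1, 4) + K(r)*(-34) = (-8 + 4)/(4 - 1) + 11*(-34) = -4/3 - 374 = -1126/3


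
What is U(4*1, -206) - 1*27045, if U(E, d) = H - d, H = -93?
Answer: -26932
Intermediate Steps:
U(E, d) = -93 - d
U(4*1, -206) - 1*27045 = (-93 - 1*(-206)) - 1*27045 = (-93 + 206) - 27045 = 113 - 27045 = -26932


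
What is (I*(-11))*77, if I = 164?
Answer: -138908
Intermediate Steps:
(I*(-11))*77 = (164*(-11))*77 = -1804*77 = -138908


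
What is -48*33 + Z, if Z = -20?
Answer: -1604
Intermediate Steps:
-48*33 + Z = -48*33 - 20 = -1584 - 20 = -1604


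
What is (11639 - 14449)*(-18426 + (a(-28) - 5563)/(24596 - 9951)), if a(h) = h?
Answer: 151658150882/2929 ≈ 5.1778e+7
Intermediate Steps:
(11639 - 14449)*(-18426 + (a(-28) - 5563)/(24596 - 9951)) = (11639 - 14449)*(-18426 + (-28 - 5563)/(24596 - 9951)) = -2810*(-18426 - 5591/14645) = -2810*(-269854361/14645) = 151658150882/2929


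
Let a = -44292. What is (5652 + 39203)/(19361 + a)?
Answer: -44855/24931 ≈ -1.7992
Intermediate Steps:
(5652 + 39203)/(19361 + a) = (5652 + 39203)/(19361 - 44292) = 44855/(-24931) = 44855*(-1/24931) = -44855/24931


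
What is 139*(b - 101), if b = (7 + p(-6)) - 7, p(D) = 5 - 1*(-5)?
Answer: -12649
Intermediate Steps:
p(D) = 10 (p(D) = 5 + 5 = 10)
b = 10 (b = (7 + 10) - 7 = 17 - 7 = 10)
139*(b - 101) = 139*(10 - 101) = 139*(-91) = -12649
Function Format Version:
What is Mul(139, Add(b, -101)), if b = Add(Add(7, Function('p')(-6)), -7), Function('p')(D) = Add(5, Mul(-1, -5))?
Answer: -12649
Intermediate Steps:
Function('p')(D) = 10 (Function('p')(D) = Add(5, 5) = 10)
b = 10 (b = Add(Add(7, 10), -7) = Add(17, -7) = 10)
Mul(139, Add(b, -101)) = Mul(139, Add(10, -101)) = Mul(139, -91) = -12649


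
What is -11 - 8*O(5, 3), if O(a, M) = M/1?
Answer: -35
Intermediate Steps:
O(a, M) = M (O(a, M) = M*1 = M)
-11 - 8*O(5, 3) = -11 - 8*3 = -11 - 24 = -35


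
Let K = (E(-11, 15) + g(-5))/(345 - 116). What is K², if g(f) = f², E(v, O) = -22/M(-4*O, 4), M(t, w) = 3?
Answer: 2809/471969 ≈ 0.0059517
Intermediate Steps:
E(v, O) = -22/3
K = 53/687 (K = (-22/3 + (-5)²)/(345 - 116) = (-22/3 + 25)/229 = (53/3)*(1/229) = 53/687 ≈ 0.077147)
K² = (53/687)² = 2809/471969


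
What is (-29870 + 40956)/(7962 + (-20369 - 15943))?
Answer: -5543/14175 ≈ -0.39104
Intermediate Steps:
(-29870 + 40956)/(7962 + (-20369 - 15943)) = 11086/(7962 - 36312) = 11086/(-28350) = 11086*(-1/28350) = -5543/14175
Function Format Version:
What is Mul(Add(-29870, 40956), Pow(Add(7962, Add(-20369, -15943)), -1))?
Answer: Rational(-5543, 14175) ≈ -0.39104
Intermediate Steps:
Mul(Add(-29870, 40956), Pow(Add(7962, Add(-20369, -15943)), -1)) = Mul(11086, Pow(Add(7962, -36312), -1)) = Mul(11086, Pow(-28350, -1)) = Mul(11086, Rational(-1, 28350)) = Rational(-5543, 14175)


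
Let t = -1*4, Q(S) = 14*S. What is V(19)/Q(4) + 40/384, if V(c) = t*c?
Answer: -421/336 ≈ -1.2530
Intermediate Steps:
t = -4
V(c) = -4*c
V(19)/Q(4) + 40/384 = (-4*19)/((14*4)) + 40/384 = -76/56 + 40*(1/384) = -76*1/56 + 5/48 = -19/14 + 5/48 = -421/336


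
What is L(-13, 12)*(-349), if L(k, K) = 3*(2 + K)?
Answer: -14658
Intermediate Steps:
L(k, K) = 6 + 3*K
L(-13, 12)*(-349) = (6 + 3*12)*(-349) = (6 + 36)*(-349) = 42*(-349) = -14658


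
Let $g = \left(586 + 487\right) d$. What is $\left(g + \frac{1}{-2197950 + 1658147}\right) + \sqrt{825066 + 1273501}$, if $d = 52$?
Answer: $\frac{30118848187}{539803} + \sqrt{2098567} \approx 57245.0$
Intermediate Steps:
$g = 55796$ ($g = \left(586 + 487\right) 52 = 1073 \cdot 52 = 55796$)
$\left(g + \frac{1}{-2197950 + 1658147}\right) + \sqrt{825066 + 1273501} = \left(55796 + \frac{1}{-2197950 + 1658147}\right) + \sqrt{825066 + 1273501} = \left(55796 + \frac{1}{-539803}\right) + \sqrt{2098567} = \left(55796 - \frac{1}{539803}\right) + \sqrt{2098567} = \frac{30118848187}{539803} + \sqrt{2098567}$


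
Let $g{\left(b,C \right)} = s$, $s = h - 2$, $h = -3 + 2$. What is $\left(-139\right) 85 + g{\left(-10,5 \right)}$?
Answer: $-11818$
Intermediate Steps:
$h = -1$
$s = -3$ ($s = -1 - 2 = -3$)
$g{\left(b,C \right)} = -3$
$\left(-139\right) 85 + g{\left(-10,5 \right)} = \left(-139\right) 85 - 3 = -11815 - 3 = -11818$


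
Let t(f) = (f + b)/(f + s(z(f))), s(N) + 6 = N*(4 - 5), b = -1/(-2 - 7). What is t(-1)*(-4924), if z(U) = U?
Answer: -19696/27 ≈ -729.48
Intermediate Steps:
b = ⅑ (b = -1/(-9) = -1*(-⅑) = ⅑ ≈ 0.11111)
s(N) = -6 - N (s(N) = -6 + N*(4 - 5) = -6 + N*(-1) = -6 - N)
t(f) = -1/54 - f/6 (t(f) = (f + ⅑)/(f + (-6 - f)) = (⅑ + f)/(-6) = (⅑ + f)*(-⅙) = -1/54 - f/6)
t(-1)*(-4924) = (-1/54 - ⅙*(-1))*(-4924) = (-1/54 + ⅙)*(-4924) = (4/27)*(-4924) = -19696/27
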